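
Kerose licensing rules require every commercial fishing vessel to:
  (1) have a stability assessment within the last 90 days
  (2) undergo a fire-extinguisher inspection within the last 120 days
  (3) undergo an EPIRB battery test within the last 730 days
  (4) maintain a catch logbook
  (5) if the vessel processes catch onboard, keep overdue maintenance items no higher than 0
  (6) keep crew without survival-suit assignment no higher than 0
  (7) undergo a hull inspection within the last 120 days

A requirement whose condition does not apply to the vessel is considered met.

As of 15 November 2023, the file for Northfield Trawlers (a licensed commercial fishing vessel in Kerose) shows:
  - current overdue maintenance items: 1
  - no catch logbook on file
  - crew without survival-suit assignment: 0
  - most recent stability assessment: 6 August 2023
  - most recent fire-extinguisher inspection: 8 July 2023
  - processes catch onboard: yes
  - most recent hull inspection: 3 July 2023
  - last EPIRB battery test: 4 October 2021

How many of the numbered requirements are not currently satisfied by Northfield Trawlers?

1. stability assessment 101 days ago vs limit 90 → not met
2. fire-extinguisher inspection 130 days ago vs limit 120 → not met
3. EPIRB battery test 772 days ago vs limit 730 → not met
4. catch logbook absent → not met
5. condition 'processes catch onboard' holds; overdue maintenance items 1 > 0 → not met
6. crew without survival-suit assignment 0 ≤ 0 → met
7. hull inspection 135 days ago vs limit 120 → not met
Not met: 6 of 7

6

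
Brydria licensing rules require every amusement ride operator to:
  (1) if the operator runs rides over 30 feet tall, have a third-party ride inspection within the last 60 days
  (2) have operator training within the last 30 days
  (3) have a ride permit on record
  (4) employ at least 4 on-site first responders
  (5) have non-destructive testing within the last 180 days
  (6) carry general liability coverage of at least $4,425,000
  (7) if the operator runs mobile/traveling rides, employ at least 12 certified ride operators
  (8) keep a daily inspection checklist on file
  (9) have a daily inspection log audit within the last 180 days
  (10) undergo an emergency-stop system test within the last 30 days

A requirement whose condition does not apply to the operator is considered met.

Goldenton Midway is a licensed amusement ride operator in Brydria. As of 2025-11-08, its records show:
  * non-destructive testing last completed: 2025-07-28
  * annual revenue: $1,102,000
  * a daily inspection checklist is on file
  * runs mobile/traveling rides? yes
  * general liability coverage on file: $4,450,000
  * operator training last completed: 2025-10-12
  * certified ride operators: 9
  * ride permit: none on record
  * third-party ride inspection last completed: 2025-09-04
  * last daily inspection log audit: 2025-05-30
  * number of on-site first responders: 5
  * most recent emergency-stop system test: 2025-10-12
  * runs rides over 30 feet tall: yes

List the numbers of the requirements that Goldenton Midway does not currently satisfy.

1. condition 'runs rides over 30 feet tall' holds; third-party ride inspection 65 days ago vs limit 60 → not met
2. operator training 27 days ago vs limit 30 → met
3. ride permit absent → not met
4. on-site first responders 5 ≥ 4 → met
5. non-destructive testing 103 days ago vs limit 180 → met
6. general liability coverage $4,450,000 ≥ $4,425,000 → met
7. condition 'runs mobile/traveling rides' holds; certified ride operators 9 < 12 → not met
8. daily inspection checklist present → met
9. daily inspection log audit 162 days ago vs limit 180 → met
10. emergency-stop system test 27 days ago vs limit 30 → met
Not met: 1, 3, 7

1, 3, 7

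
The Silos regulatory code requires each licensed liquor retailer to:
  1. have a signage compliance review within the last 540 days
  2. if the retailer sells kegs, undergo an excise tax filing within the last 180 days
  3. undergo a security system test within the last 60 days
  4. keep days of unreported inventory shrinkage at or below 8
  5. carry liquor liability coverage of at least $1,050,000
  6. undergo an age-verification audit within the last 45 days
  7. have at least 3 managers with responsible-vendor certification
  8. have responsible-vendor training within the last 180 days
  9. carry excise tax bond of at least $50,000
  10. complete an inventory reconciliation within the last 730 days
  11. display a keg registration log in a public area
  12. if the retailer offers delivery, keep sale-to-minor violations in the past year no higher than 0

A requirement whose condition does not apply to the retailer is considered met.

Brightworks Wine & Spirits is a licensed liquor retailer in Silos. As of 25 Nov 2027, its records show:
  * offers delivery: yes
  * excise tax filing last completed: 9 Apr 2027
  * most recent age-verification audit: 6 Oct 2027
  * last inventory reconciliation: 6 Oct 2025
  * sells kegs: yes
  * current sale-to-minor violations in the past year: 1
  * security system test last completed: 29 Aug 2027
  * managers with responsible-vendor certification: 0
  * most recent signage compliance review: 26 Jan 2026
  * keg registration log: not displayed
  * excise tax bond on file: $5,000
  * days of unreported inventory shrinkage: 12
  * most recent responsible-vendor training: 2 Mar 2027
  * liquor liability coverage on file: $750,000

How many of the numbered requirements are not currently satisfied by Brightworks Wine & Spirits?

1. signage compliance review 668 days ago vs limit 540 → not met
2. condition 'sells kegs' holds; excise tax filing 230 days ago vs limit 180 → not met
3. security system test 88 days ago vs limit 60 → not met
4. days of unreported inventory shrinkage 12 > 8 → not met
5. liquor liability coverage $750,000 < $1,050,000 → not met
6. age-verification audit 50 days ago vs limit 45 → not met
7. managers with responsible-vendor certification 0 < 3 → not met
8. responsible-vendor training 268 days ago vs limit 180 → not met
9. excise tax bond $5,000 < $50,000 → not met
10. inventory reconciliation 780 days ago vs limit 730 → not met
11. keg registration log absent → not met
12. condition 'offers delivery' holds; sale-to-minor violations in the past year 1 > 0 → not met
Not met: 12 of 12

12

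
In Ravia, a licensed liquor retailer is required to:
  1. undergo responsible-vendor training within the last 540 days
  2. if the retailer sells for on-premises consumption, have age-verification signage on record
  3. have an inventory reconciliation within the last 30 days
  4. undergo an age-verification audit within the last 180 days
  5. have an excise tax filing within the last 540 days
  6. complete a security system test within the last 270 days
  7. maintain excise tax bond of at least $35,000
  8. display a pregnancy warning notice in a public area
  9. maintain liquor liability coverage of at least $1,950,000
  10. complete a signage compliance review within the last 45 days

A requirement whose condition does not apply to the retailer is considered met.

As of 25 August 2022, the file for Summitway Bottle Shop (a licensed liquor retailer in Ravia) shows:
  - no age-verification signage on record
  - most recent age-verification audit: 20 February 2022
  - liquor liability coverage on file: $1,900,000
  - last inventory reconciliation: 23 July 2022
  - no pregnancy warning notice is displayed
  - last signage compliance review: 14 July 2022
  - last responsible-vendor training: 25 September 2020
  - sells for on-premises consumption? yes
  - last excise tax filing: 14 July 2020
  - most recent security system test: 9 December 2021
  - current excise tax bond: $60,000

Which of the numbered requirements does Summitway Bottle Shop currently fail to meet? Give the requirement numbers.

1. responsible-vendor training 699 days ago vs limit 540 → not met
2. condition 'sells for on-premises consumption' holds; age-verification signage absent → not met
3. inventory reconciliation 33 days ago vs limit 30 → not met
4. age-verification audit 186 days ago vs limit 180 → not met
5. excise tax filing 772 days ago vs limit 540 → not met
6. security system test 259 days ago vs limit 270 → met
7. excise tax bond $60,000 ≥ $35,000 → met
8. pregnancy warning notice absent → not met
9. liquor liability coverage $1,900,000 < $1,950,000 → not met
10. signage compliance review 42 days ago vs limit 45 → met
Not met: 1, 2, 3, 4, 5, 8, 9

1, 2, 3, 4, 5, 8, 9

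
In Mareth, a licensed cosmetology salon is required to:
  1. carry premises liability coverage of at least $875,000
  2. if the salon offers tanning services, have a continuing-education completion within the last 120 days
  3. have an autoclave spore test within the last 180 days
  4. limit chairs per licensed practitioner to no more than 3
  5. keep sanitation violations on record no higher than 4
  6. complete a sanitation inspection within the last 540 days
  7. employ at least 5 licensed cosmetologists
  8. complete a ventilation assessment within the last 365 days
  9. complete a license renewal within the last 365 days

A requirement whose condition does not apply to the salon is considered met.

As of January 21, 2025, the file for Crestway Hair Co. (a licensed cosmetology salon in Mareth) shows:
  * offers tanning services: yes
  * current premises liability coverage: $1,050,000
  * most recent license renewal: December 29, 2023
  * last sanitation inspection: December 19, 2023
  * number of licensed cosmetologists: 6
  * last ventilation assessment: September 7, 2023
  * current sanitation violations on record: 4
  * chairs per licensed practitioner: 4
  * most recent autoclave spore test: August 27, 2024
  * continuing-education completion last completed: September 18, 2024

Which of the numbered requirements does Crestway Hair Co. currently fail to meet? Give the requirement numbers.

2, 4, 8, 9

1. premises liability coverage $1,050,000 ≥ $875,000 → met
2. condition 'offers tanning services' holds; continuing-education completion 125 days ago vs limit 120 → not met
3. autoclave spore test 147 days ago vs limit 180 → met
4. chairs per licensed practitioner 4 > 3 → not met
5. sanitation violations on record 4 ≤ 4 → met
6. sanitation inspection 399 days ago vs limit 540 → met
7. licensed cosmetologists 6 ≥ 5 → met
8. ventilation assessment 502 days ago vs limit 365 → not met
9. license renewal 389 days ago vs limit 365 → not met
Not met: 2, 4, 8, 9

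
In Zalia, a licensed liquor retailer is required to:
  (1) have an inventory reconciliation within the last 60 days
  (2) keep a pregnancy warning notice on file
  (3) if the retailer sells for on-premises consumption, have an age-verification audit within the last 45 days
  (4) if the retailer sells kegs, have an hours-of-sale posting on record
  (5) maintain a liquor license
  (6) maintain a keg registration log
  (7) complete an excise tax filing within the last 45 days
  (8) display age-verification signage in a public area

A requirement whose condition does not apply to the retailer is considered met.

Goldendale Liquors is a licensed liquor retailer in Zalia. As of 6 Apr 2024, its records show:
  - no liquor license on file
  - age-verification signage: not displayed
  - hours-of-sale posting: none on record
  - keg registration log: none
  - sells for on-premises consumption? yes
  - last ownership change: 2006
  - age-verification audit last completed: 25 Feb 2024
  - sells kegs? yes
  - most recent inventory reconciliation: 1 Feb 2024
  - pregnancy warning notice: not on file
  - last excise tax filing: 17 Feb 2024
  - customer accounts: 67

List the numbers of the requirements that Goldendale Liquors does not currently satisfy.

1. inventory reconciliation 65 days ago vs limit 60 → not met
2. pregnancy warning notice absent → not met
3. condition 'sells for on-premises consumption' holds; age-verification audit 41 days ago vs limit 45 → met
4. condition 'sells kegs' holds; hours-of-sale posting absent → not met
5. liquor license absent → not met
6. keg registration log absent → not met
7. excise tax filing 49 days ago vs limit 45 → not met
8. age-verification signage absent → not met
Not met: 1, 2, 4, 5, 6, 7, 8

1, 2, 4, 5, 6, 7, 8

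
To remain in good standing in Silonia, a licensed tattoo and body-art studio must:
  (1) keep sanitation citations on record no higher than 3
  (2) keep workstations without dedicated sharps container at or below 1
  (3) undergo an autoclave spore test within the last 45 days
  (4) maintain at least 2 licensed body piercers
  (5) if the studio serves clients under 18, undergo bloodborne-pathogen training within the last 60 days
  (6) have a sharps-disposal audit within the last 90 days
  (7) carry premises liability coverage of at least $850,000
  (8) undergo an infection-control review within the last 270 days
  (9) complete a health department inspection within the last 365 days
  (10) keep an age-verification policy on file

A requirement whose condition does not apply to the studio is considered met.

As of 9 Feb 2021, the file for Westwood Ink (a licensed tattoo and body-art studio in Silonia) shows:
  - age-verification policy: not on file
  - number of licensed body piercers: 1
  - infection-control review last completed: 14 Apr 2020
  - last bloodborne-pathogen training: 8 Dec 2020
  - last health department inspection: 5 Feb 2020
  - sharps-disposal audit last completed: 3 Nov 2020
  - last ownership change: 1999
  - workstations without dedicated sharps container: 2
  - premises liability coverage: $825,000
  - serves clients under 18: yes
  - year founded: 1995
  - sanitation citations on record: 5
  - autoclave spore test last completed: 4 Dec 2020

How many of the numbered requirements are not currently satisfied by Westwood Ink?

10

1. sanitation citations on record 5 > 3 → not met
2. workstations without dedicated sharps container 2 > 1 → not met
3. autoclave spore test 67 days ago vs limit 45 → not met
4. licensed body piercers 1 < 2 → not met
5. condition 'serves clients under 18' holds; bloodborne-pathogen training 63 days ago vs limit 60 → not met
6. sharps-disposal audit 98 days ago vs limit 90 → not met
7. premises liability coverage $825,000 < $850,000 → not met
8. infection-control review 301 days ago vs limit 270 → not met
9. health department inspection 370 days ago vs limit 365 → not met
10. age-verification policy absent → not met
Not met: 10 of 10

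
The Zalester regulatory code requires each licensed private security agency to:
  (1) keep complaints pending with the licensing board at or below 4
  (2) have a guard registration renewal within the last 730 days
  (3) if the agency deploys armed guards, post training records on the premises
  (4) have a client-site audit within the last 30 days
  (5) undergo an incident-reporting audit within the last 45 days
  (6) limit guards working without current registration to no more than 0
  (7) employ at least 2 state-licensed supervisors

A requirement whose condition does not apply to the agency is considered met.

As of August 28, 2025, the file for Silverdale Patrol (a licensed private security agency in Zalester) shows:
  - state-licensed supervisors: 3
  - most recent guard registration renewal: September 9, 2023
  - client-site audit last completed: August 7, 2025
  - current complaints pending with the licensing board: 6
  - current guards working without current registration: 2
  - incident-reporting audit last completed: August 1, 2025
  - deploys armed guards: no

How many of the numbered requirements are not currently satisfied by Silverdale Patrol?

2

1. complaints pending with the licensing board 6 > 4 → not met
2. guard registration renewal 719 days ago vs limit 730 → met
3. condition 'deploys armed guards' does not hold → requirement n/a → met
4. client-site audit 21 days ago vs limit 30 → met
5. incident-reporting audit 27 days ago vs limit 45 → met
6. guards working without current registration 2 > 0 → not met
7. state-licensed supervisors 3 ≥ 2 → met
Not met: 2 of 7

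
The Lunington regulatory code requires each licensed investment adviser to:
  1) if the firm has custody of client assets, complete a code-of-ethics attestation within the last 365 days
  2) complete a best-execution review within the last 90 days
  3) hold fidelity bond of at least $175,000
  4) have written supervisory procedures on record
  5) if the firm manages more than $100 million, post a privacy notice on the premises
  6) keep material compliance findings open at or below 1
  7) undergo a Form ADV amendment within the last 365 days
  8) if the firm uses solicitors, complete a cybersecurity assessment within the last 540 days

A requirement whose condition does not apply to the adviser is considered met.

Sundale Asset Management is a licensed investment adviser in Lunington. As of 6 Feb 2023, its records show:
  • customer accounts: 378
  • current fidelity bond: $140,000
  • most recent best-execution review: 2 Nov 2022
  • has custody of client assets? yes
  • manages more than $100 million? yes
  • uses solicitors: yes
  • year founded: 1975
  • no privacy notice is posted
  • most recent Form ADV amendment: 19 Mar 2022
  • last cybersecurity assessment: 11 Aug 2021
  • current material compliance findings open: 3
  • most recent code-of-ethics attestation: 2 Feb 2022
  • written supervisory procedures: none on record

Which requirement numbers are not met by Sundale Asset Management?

1. condition 'has custody of client assets' holds; code-of-ethics attestation 369 days ago vs limit 365 → not met
2. best-execution review 96 days ago vs limit 90 → not met
3. fidelity bond $140,000 < $175,000 → not met
4. written supervisory procedures absent → not met
5. condition 'manages more than $100 million' holds; privacy notice absent → not met
6. material compliance findings open 3 > 1 → not met
7. Form ADV amendment 324 days ago vs limit 365 → met
8. condition 'uses solicitors' holds; cybersecurity assessment 544 days ago vs limit 540 → not met
Not met: 1, 2, 3, 4, 5, 6, 8

1, 2, 3, 4, 5, 6, 8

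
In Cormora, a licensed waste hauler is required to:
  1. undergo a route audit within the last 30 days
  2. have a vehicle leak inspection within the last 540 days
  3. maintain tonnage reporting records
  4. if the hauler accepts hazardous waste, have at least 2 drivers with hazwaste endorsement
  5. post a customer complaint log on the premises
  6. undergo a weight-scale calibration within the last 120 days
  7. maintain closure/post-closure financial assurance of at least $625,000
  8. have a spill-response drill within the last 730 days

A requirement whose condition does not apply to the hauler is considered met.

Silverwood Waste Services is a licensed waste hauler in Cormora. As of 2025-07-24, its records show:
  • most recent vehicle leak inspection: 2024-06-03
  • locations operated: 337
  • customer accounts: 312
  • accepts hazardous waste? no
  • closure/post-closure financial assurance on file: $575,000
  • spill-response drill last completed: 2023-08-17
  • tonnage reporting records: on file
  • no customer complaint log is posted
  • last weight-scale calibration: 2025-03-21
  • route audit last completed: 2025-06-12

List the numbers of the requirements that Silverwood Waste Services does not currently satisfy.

1. route audit 42 days ago vs limit 30 → not met
2. vehicle leak inspection 416 days ago vs limit 540 → met
3. tonnage reporting records present → met
4. condition 'accepts hazardous waste' does not hold → requirement n/a → met
5. customer complaint log absent → not met
6. weight-scale calibration 125 days ago vs limit 120 → not met
7. closure/post-closure financial assurance $575,000 < $625,000 → not met
8. spill-response drill 707 days ago vs limit 730 → met
Not met: 1, 5, 6, 7

1, 5, 6, 7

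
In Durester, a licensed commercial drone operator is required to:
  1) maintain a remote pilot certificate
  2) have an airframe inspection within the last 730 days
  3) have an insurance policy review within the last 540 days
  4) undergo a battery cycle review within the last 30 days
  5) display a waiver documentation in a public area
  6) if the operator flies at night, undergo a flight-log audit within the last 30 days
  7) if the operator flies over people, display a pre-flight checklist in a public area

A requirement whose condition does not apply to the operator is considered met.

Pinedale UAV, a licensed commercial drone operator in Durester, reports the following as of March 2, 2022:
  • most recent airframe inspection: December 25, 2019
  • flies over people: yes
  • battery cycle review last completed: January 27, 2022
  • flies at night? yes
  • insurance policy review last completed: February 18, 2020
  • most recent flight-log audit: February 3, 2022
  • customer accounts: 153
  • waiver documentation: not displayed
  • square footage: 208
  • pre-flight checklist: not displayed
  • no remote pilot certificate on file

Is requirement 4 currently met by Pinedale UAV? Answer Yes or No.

No

4. battery cycle review 34 days ago vs limit 30 → not met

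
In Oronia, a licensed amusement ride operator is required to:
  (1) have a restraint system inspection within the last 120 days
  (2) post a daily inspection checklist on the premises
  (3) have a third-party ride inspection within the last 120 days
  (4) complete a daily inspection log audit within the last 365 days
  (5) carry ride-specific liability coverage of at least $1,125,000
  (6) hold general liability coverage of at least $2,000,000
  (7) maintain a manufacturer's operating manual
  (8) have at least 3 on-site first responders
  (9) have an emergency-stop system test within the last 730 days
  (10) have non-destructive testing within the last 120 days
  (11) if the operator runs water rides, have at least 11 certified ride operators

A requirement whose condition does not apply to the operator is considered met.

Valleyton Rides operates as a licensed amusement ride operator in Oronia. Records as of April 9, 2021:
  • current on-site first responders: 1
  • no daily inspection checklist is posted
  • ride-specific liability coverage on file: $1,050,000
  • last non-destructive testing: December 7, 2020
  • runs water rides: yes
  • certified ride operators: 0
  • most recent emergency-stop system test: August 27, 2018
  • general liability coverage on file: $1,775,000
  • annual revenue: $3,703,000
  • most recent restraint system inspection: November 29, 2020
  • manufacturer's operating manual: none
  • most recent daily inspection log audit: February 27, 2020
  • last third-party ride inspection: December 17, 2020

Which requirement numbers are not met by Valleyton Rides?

1, 2, 4, 5, 6, 7, 8, 9, 10, 11

1. restraint system inspection 131 days ago vs limit 120 → not met
2. daily inspection checklist absent → not met
3. third-party ride inspection 113 days ago vs limit 120 → met
4. daily inspection log audit 407 days ago vs limit 365 → not met
5. ride-specific liability coverage $1,050,000 < $1,125,000 → not met
6. general liability coverage $1,775,000 < $2,000,000 → not met
7. manufacturer's operating manual absent → not met
8. on-site first responders 1 < 3 → not met
9. emergency-stop system test 956 days ago vs limit 730 → not met
10. non-destructive testing 123 days ago vs limit 120 → not met
11. condition 'runs water rides' holds; certified ride operators 0 < 11 → not met
Not met: 1, 2, 4, 5, 6, 7, 8, 9, 10, 11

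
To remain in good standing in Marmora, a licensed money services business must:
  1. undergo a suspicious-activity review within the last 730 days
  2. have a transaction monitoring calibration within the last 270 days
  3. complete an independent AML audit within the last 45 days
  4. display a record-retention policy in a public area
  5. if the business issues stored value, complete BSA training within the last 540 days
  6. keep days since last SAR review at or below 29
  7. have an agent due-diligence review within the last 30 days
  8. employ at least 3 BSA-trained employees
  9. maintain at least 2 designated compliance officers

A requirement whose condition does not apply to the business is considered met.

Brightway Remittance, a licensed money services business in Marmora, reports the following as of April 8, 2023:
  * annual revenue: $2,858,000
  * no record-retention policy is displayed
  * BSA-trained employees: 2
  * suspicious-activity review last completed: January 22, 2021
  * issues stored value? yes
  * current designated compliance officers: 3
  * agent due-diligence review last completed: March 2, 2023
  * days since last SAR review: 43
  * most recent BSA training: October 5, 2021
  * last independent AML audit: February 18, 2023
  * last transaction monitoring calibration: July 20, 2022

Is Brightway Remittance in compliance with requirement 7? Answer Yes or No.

7. agent due-diligence review 37 days ago vs limit 30 → not met

No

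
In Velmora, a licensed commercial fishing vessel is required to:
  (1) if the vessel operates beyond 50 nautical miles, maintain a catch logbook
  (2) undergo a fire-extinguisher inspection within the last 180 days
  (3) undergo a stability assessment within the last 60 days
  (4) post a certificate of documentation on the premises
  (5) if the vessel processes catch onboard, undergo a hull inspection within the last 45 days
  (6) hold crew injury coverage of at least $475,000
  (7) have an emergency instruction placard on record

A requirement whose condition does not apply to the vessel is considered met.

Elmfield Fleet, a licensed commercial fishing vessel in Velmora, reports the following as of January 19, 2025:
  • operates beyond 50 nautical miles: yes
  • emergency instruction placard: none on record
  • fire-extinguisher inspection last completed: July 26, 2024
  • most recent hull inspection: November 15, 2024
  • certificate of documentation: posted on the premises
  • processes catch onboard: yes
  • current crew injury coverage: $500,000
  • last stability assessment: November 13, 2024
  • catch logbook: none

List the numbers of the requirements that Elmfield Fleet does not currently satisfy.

1. condition 'operates beyond 50 nautical miles' holds; catch logbook absent → not met
2. fire-extinguisher inspection 177 days ago vs limit 180 → met
3. stability assessment 67 days ago vs limit 60 → not met
4. certificate of documentation present → met
5. condition 'processes catch onboard' holds; hull inspection 65 days ago vs limit 45 → not met
6. crew injury coverage $500,000 ≥ $475,000 → met
7. emergency instruction placard absent → not met
Not met: 1, 3, 5, 7

1, 3, 5, 7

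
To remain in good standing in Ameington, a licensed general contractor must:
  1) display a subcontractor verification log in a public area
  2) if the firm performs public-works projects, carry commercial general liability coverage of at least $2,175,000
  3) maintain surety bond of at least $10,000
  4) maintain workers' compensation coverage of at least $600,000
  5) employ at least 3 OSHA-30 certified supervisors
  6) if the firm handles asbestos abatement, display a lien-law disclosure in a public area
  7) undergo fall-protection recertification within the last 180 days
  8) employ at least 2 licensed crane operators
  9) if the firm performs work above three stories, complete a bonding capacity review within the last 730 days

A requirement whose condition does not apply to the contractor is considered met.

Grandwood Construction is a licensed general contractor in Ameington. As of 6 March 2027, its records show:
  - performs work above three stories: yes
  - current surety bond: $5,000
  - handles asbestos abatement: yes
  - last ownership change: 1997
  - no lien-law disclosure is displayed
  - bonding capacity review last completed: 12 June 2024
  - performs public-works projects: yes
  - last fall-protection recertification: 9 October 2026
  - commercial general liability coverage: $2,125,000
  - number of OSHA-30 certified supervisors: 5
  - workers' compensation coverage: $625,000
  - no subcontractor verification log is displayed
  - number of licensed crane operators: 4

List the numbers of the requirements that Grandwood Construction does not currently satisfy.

1. subcontractor verification log absent → not met
2. condition 'performs public-works projects' holds; commercial general liability coverage $2,125,000 < $2,175,000 → not met
3. surety bond $5,000 < $10,000 → not met
4. workers' compensation coverage $625,000 ≥ $600,000 → met
5. OSHA-30 certified supervisors 5 ≥ 3 → met
6. condition 'handles asbestos abatement' holds; lien-law disclosure absent → not met
7. fall-protection recertification 148 days ago vs limit 180 → met
8. licensed crane operators 4 ≥ 2 → met
9. condition 'performs work above three stories' holds; bonding capacity review 997 days ago vs limit 730 → not met
Not met: 1, 2, 3, 6, 9

1, 2, 3, 6, 9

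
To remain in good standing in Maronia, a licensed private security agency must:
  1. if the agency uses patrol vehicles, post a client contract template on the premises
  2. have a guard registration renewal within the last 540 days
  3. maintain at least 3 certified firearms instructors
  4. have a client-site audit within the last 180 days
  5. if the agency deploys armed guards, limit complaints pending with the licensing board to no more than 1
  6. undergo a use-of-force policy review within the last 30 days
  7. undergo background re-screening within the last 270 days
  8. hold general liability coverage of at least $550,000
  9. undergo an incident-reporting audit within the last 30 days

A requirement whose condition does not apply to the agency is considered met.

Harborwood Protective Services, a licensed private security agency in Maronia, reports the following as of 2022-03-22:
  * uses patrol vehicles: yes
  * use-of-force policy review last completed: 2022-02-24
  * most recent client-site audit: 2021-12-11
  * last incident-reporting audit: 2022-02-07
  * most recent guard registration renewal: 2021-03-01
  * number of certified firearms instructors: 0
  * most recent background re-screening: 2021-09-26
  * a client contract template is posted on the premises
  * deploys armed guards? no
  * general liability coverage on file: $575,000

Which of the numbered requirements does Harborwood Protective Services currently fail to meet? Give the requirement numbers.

3, 9

1. condition 'uses patrol vehicles' holds; client contract template present → met
2. guard registration renewal 386 days ago vs limit 540 → met
3. certified firearms instructors 0 < 3 → not met
4. client-site audit 101 days ago vs limit 180 → met
5. condition 'deploys armed guards' does not hold → requirement n/a → met
6. use-of-force policy review 26 days ago vs limit 30 → met
7. background re-screening 177 days ago vs limit 270 → met
8. general liability coverage $575,000 ≥ $550,000 → met
9. incident-reporting audit 43 days ago vs limit 30 → not met
Not met: 3, 9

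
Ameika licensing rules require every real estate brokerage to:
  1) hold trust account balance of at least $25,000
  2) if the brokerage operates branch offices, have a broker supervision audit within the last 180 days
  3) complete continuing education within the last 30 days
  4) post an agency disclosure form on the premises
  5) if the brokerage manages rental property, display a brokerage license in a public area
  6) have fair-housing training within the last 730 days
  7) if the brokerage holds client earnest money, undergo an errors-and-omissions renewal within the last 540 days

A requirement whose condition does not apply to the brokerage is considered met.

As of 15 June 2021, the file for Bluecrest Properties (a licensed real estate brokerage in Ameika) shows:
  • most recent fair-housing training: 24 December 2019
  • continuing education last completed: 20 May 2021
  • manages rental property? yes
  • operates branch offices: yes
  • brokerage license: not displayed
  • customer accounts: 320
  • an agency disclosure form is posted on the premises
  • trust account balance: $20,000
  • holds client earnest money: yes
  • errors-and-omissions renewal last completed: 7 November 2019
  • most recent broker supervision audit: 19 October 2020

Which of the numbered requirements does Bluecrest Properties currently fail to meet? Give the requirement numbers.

1. trust account balance $20,000 < $25,000 → not met
2. condition 'operates branch offices' holds; broker supervision audit 239 days ago vs limit 180 → not met
3. continuing education 26 days ago vs limit 30 → met
4. agency disclosure form present → met
5. condition 'manages rental property' holds; brokerage license absent → not met
6. fair-housing training 539 days ago vs limit 730 → met
7. condition 'holds client earnest money' holds; errors-and-omissions renewal 586 days ago vs limit 540 → not met
Not met: 1, 2, 5, 7

1, 2, 5, 7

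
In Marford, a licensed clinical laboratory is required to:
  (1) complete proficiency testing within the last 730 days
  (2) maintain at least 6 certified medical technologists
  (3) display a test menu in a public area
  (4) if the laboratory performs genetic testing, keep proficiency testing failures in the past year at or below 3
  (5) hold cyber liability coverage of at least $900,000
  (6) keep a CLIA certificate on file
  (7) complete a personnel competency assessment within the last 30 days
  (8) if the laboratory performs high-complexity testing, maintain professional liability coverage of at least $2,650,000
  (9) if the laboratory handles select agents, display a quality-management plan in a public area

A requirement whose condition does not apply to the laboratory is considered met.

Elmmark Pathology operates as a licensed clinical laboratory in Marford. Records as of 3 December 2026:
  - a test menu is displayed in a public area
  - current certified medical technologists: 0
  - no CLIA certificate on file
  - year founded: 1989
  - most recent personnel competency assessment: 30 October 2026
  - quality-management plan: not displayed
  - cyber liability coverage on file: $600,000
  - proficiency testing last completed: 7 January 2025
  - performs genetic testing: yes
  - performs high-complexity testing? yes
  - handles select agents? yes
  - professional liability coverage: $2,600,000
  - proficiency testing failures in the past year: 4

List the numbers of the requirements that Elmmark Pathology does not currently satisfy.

1. proficiency testing 695 days ago vs limit 730 → met
2. certified medical technologists 0 < 6 → not met
3. test menu present → met
4. condition 'performs genetic testing' holds; proficiency testing failures in the past year 4 > 3 → not met
5. cyber liability coverage $600,000 < $900,000 → not met
6. CLIA certificate absent → not met
7. personnel competency assessment 34 days ago vs limit 30 → not met
8. condition 'performs high-complexity testing' holds; professional liability coverage $2,600,000 < $2,650,000 → not met
9. condition 'handles select agents' holds; quality-management plan absent → not met
Not met: 2, 4, 5, 6, 7, 8, 9

2, 4, 5, 6, 7, 8, 9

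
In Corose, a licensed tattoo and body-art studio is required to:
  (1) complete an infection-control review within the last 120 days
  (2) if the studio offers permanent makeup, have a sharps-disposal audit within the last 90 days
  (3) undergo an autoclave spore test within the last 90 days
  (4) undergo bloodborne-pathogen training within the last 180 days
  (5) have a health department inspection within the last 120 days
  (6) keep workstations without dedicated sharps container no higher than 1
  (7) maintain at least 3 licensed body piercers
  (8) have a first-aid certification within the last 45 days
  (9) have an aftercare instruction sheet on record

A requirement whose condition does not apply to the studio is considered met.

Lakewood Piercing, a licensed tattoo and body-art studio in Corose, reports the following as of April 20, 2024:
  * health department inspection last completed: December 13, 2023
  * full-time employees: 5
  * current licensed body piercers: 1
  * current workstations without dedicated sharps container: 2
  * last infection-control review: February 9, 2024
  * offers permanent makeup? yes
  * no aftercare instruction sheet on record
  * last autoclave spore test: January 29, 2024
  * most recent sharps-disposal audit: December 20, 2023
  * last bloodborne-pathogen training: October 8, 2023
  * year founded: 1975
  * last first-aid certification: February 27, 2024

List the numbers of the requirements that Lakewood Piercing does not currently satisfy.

1. infection-control review 71 days ago vs limit 120 → met
2. condition 'offers permanent makeup' holds; sharps-disposal audit 122 days ago vs limit 90 → not met
3. autoclave spore test 82 days ago vs limit 90 → met
4. bloodborne-pathogen training 195 days ago vs limit 180 → not met
5. health department inspection 129 days ago vs limit 120 → not met
6. workstations without dedicated sharps container 2 > 1 → not met
7. licensed body piercers 1 < 3 → not met
8. first-aid certification 53 days ago vs limit 45 → not met
9. aftercare instruction sheet absent → not met
Not met: 2, 4, 5, 6, 7, 8, 9

2, 4, 5, 6, 7, 8, 9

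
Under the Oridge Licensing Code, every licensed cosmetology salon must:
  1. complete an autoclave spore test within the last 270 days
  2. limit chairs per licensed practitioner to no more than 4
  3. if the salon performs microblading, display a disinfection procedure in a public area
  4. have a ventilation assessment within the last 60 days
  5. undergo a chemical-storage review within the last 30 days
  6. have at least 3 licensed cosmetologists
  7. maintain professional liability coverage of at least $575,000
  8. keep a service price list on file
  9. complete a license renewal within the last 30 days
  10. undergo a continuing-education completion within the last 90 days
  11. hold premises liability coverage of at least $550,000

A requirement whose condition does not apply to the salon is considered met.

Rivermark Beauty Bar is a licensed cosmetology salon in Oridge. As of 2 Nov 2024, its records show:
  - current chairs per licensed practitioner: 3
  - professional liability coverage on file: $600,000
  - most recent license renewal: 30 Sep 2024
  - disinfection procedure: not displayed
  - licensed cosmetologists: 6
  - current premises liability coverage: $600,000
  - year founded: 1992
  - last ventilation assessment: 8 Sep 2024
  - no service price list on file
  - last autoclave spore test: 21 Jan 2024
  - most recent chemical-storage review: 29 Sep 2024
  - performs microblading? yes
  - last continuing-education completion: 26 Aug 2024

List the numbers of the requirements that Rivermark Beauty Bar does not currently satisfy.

1, 3, 5, 8, 9

1. autoclave spore test 286 days ago vs limit 270 → not met
2. chairs per licensed practitioner 3 ≤ 4 → met
3. condition 'performs microblading' holds; disinfection procedure absent → not met
4. ventilation assessment 55 days ago vs limit 60 → met
5. chemical-storage review 34 days ago vs limit 30 → not met
6. licensed cosmetologists 6 ≥ 3 → met
7. professional liability coverage $600,000 ≥ $575,000 → met
8. service price list absent → not met
9. license renewal 33 days ago vs limit 30 → not met
10. continuing-education completion 68 days ago vs limit 90 → met
11. premises liability coverage $600,000 ≥ $550,000 → met
Not met: 1, 3, 5, 8, 9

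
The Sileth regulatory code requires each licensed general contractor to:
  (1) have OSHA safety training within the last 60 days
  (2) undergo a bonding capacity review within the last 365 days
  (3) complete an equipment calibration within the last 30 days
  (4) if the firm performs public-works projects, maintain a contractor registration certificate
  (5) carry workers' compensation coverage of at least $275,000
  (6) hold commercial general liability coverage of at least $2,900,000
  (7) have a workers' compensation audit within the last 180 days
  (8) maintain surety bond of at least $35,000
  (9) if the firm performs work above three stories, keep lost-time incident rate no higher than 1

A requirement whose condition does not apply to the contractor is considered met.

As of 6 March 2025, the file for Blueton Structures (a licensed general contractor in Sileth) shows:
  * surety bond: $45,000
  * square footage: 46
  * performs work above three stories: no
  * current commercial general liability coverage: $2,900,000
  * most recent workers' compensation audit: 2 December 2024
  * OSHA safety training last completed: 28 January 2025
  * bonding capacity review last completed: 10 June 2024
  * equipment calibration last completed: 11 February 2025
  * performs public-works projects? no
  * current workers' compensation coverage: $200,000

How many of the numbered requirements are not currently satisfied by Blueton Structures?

1

1. OSHA safety training 37 days ago vs limit 60 → met
2. bonding capacity review 269 days ago vs limit 365 → met
3. equipment calibration 23 days ago vs limit 30 → met
4. condition 'performs public-works projects' does not hold → requirement n/a → met
5. workers' compensation coverage $200,000 < $275,000 → not met
6. commercial general liability coverage $2,900,000 ≥ $2,900,000 → met
7. workers' compensation audit 94 days ago vs limit 180 → met
8. surety bond $45,000 ≥ $35,000 → met
9. condition 'performs work above three stories' does not hold → requirement n/a → met
Not met: 1 of 9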